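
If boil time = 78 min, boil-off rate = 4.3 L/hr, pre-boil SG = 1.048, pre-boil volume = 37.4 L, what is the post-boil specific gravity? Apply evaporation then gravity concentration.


V_post = V_pre − rate·(t/60);  SG_post = 1 + (SG_pre−1)·V_pre/V_post
V_post = 37.4 − 4.3·(78/60) = 31.8100
SG_post = 1 + (1.048 − 1)·37.4/31.8100

1.0564


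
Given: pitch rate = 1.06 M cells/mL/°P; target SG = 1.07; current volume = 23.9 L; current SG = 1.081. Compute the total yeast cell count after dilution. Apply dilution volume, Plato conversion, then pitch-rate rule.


V_w = V·((SG_c−1)/(SG_t−1)−1);  °P = 259 − 259/SG_t;  cells = rate·(V+V_w)·°P
V_w = 23.9·((1.081−1)/(1.07−1)−1) = 3.7557
V_final = 23.9 + 3.7557 = 27.6557
°P = 259 − 259/1.07 = 16.9439
cells = 1.06·27.6557·16.9439

496.7121 billion cells


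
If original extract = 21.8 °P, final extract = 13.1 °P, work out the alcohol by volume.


SG = 259/(259 − P);  ABV = (OG − FG)·131.25
OG = 259/(259 − 21.8) = 1.0919
FG = 259/(259 − 13.1) = 1.0533
ABV = (1.0919 − 1.0533)·131.25

5.0704 % ABV


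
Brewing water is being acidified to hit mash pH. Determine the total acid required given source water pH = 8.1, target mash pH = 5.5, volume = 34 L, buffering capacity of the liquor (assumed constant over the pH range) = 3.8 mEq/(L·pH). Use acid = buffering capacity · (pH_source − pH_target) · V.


acid = 3.8 · (8.1 − 5.5) · 34

335.9200 mEq


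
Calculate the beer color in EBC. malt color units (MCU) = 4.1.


SRM = 1.4922·MCU^0.6859;  EBC = SRM·1.97
SRM = 1.4922·4.1^0.6859 = 3.9277
EBC = 3.9277·1.97

7.7375 EBC


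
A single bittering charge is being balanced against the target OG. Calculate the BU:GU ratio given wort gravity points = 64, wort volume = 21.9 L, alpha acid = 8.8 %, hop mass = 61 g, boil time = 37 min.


U = 1.65·0.000125^(GP/1000)·(1−e^(−0.04t))/4.15;  IBU = (α/100)·m·U·1000/V;  BU:GU = IBU/GP
U = 1.65·0.000125^(64/1000)·(1−e^(−0.04·37))/4.15 = 0.1728
IBU = (8.8/100)·61·0.1728·1000/21.9 = 42.3475
BU:GU = 42.3475/64

0.6617


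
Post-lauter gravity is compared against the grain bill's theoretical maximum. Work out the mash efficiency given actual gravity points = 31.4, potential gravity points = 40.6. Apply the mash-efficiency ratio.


efficiency = actual / potential × 100
efficiency = 31.4 / 40.6 × 100

77.3399 %


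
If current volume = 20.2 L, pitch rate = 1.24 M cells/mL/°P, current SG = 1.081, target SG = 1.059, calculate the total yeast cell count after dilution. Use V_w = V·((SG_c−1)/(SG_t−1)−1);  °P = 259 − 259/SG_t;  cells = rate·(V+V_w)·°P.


V_w = 20.2·((1.081−1)/(1.059−1)−1) = 7.5322
V_final = 20.2 + 7.5322 = 27.7322
°P = 259 − 259/1.059 = 14.4297
cells = 1.24·27.7322·14.4297

496.2058 billion cells


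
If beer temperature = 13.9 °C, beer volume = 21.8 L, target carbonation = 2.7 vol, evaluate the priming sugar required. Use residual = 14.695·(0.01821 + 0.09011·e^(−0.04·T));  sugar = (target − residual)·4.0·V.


residual = 14.695·(0.01821 + 0.09011·e^(−0.04·13.9)) = 1.0270
sugar = (2.7 − 1.0270)·4.0·21.8

145.8853 g


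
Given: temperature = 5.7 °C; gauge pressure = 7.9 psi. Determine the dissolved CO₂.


vols = (P + 14.695)·(0.01821 + 0.09011·e^(−0.04·T))
vols = (7.9 + 14.695)·(0.01821 + 0.09011·e^(−0.04·5.7))

2.0324 volumes


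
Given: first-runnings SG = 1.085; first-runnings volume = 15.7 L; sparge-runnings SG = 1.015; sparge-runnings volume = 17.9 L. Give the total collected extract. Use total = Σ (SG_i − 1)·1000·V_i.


first = (1.085 − 1)·1000·15.7 = 1334.5000
sparge = (1.015 − 1)·1000·17.9 = 268.5000
total = 1334.5000 + 268.5000

1603.0000 gravity·L


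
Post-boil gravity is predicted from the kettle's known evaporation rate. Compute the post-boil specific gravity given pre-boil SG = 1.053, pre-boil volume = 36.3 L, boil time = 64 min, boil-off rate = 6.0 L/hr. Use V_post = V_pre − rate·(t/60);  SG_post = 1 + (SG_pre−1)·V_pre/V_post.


V_post = 36.3 − 6.0·(64/60) = 29.9000
SG_post = 1 + (1.053 − 1)·36.3/29.9000

1.0643


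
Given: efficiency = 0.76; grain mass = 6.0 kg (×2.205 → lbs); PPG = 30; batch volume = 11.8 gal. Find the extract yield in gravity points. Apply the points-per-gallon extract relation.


points = lbs × PPG × eff / vol
lbs = 6.0 × 2.205 = 13.2300
points = 13.2300 × 30 × 0.76 / 11.8

25.5631 points


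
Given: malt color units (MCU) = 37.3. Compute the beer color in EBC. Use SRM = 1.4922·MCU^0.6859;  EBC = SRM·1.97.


SRM = 1.4922·37.3^0.6859 = 17.8592
EBC = 17.8592·1.97

35.1826 EBC


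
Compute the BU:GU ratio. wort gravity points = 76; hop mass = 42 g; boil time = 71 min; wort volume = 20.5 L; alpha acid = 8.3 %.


U = 1.65·0.000125^(GP/1000)·(1−e^(−0.04t))/4.15;  IBU = (α/100)·m·U·1000/V;  BU:GU = IBU/GP
U = 1.65·0.000125^(76/1000)·(1−e^(−0.04·71))/4.15 = 0.1891
IBU = (8.3/100)·42·0.1891·1000/20.5 = 32.1536
BU:GU = 32.1536/76

0.4231


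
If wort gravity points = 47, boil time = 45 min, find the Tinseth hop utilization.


U = 1.65·0.000125^(GP/1000) · (1 − e^(−0.04·t))/4.15
bigness = 1.65·0.000125^(47/1000) = 1.0815
boil_factor = (1 − e^(−0.04·45))/4.15 = 0.2011
U = 1.0815 · 0.2011

0.2175


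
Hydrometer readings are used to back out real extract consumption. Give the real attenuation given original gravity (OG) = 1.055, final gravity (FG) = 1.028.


AA = (OG−FG)/(OG−1)·100;  RA = AA·0.8192
AA = (1.055 − 1.028)/(1.055 − 1)·100 = 49.0909
RA = 49.0909·0.8192

40.2153 %


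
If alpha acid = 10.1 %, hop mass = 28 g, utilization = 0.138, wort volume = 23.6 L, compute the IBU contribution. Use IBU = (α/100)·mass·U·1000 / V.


IBU = (10.1/100)·28·0.138·1000 / 23.6

16.5366 IBU


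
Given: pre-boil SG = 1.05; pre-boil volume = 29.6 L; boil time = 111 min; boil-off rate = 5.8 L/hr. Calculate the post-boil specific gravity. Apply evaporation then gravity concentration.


V_post = V_pre − rate·(t/60);  SG_post = 1 + (SG_pre−1)·V_pre/V_post
V_post = 29.6 − 5.8·(111/60) = 18.8700
SG_post = 1 + (1.05 − 1)·29.6/18.8700

1.0784


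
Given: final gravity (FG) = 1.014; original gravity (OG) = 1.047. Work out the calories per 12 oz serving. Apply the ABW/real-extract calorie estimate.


ABW = (OG−FG)·131.25·0.79/FG;  °P = 259 − 259/SG (for OG→OE and FG→AE);  RE = 0.1808·OE + 0.8192·AE;  Cal = (6.9·ABW + 4·(RE−0.1))·FG·3.55
ABW = (1.047 − 1.014)·131.25·0.79/1.014 = 3.3744
OE = 259 − 259/1.047 = 11.6266 °P
AE = 259 − 259/1.014 = 3.5759 °P
RE = 0.1808·11.6266 + 0.8192·3.5759 = 5.0315 °P
Cal = (6.9·3.3744 + 4·(5.0315−0.1))·1.014·3.55

154.8217 kcal


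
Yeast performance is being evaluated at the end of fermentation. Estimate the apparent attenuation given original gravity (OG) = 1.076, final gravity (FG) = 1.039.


AA = (OG − FG)/(OG − 1) · 100
AA = (1.076 − 1.039)/(1.076 − 1) · 100

48.6842 %


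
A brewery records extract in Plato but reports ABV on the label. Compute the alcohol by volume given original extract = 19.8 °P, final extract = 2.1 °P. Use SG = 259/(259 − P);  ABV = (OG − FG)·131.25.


OG = 259/(259 − 19.8) = 1.0828
FG = 259/(259 − 2.1) = 1.0082
ABV = (1.0828 − 1.0082)·131.25

9.7915 % ABV


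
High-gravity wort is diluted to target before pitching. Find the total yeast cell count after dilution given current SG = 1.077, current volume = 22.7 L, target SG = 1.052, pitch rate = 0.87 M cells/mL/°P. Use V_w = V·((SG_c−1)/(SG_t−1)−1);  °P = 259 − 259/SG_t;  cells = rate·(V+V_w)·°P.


V_w = 22.7·((1.077−1)/(1.052−1)−1) = 10.9135
V_final = 22.7 + 10.9135 = 33.6135
°P = 259 − 259/1.052 = 12.8023
cells = 0.87·33.6135·12.8023

374.3862 billion cells


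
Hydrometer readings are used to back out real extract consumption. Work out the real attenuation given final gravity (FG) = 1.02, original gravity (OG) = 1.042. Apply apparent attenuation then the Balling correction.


AA = (OG−FG)/(OG−1)·100;  RA = AA·0.8192
AA = (1.042 − 1.02)/(1.042 − 1)·100 = 52.3810
RA = 52.3810·0.8192

42.9105 %


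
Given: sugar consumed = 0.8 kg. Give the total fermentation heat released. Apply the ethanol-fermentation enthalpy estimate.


Q = m_sugar · 590 kJ/kg
Q = 0.8 · 590

472.0000 kJ


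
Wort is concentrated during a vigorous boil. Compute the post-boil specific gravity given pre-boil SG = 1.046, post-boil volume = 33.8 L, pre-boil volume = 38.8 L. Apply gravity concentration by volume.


SG_post = 1 + (SG_pre − 1)·V_pre/V_post
pts_pre = (1.046 − 1)·1000 = 46.0000
pts_post = 46.0000·38.8/33.8 = 52.8047
SG_post = 1 + 52.8047/1000

1.0528


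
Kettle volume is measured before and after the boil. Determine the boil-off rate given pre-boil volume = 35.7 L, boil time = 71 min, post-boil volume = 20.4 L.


rate = (V_pre − V_post) / (t_min/60)
rate = (35.7 − 20.4) / (71/60)

12.9296 L/hr


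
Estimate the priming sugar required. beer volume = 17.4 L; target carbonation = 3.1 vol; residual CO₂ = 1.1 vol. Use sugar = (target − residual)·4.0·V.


sugar = (3.1 − 1.1)·4.0·17.4

139.2000 g


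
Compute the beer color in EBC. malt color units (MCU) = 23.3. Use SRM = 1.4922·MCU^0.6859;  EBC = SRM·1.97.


SRM = 1.4922·23.3^0.6859 = 12.9329
EBC = 12.9329·1.97

25.4778 EBC


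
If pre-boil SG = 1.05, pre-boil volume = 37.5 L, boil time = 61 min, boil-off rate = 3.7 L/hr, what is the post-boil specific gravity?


V_post = V_pre − rate·(t/60);  SG_post = 1 + (SG_pre−1)·V_pre/V_post
V_post = 37.5 − 3.7·(61/60) = 33.7383
SG_post = 1 + (1.05 − 1)·37.5/33.7383

1.0556


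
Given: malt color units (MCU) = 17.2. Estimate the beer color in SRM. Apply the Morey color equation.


SRM = 1.4922 · MCU^0.6859
SRM = 1.4922 · 17.2^0.6859

10.5021 SRM


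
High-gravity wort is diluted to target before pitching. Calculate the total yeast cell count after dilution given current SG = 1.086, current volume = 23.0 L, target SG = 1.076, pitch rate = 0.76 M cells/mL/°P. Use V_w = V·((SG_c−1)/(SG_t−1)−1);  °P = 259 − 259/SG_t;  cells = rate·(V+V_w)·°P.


V_w = 23.0·((1.086−1)/(1.076−1)−1) = 3.0263
V_final = 23.0 + 3.0263 = 26.0263
°P = 259 − 259/1.076 = 18.2937
cells = 0.76·26.0263·18.2937

361.8490 billion cells


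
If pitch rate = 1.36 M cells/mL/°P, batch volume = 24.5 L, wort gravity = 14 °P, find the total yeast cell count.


cells (billions) = rate · V_L · °P
cells = 1.36 · 24.5 · 14

466.4800 billion cells


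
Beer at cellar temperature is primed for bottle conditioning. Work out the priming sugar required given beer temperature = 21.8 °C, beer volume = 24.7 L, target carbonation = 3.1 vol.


residual = 14.695·(0.01821 + 0.09011·e^(−0.04·T));  sugar = (target − residual)·4.0·V
residual = 14.695·(0.01821 + 0.09011·e^(−0.04·21.8)) = 0.8212
sugar = (3.1 − 0.8212)·4.0·24.7

225.1406 g


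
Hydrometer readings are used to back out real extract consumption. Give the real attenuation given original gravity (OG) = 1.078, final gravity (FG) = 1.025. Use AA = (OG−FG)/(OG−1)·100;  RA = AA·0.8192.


AA = (1.078 − 1.025)/(1.078 − 1)·100 = 67.9487
RA = 67.9487·0.8192

55.6636 %


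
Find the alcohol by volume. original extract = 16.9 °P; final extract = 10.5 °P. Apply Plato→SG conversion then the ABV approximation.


SG = 259/(259 − P);  ABV = (OG − FG)·131.25
OG = 259/(259 − 16.9) = 1.0698
FG = 259/(259 − 10.5) = 1.0423
ABV = (1.0698 − 1.0423)·131.25

3.6162 % ABV


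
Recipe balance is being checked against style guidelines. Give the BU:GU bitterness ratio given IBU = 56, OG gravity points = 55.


BU:GU = IBU / OG_points
BU:GU = 56 / 55

1.0182


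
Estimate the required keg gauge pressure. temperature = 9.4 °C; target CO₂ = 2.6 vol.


psi = vols/(0.01821 + 0.09011·e^(−0.04·T)) − 14.695
psi = 2.6/(0.01821 + 0.09011·e^(−0.04·9.4)) − 14.695

17.7726 psi


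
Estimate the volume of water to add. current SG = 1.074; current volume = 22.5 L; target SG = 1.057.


V_water = V·((SG_curr − 1)/(SG_target − 1) − 1)
V_water = 22.5·((1.074 − 1)/(1.057 − 1) − 1)

6.7105 L


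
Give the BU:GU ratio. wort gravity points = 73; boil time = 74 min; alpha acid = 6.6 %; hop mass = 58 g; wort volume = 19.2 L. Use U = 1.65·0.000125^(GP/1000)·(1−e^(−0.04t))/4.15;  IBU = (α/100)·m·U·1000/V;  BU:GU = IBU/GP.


U = 1.65·0.000125^(73/1000)·(1−e^(−0.04·74))/4.15 = 0.1956
IBU = (6.6/100)·58·0.1956·1000/19.2 = 39.0007
BU:GU = 39.0007/73

0.5343


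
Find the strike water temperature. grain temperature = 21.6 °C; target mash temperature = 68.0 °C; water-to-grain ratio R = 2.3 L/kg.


T_strike = (0.41/R)·(T_mash − T_grain) + T_mash
T_strike = (0.41/2.3)·(68.0 − 21.6) + 68.0

76.2713 °C


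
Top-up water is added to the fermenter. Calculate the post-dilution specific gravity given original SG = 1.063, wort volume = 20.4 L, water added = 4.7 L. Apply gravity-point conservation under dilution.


SG_new = 1 + (SG_old − 1)·V_old/(V_old + V_water)
pts = (1.063 − 1)·1000·20.4/(20.4 + 4.7) = 51.2032
SG_new = 1 + 51.2032/1000

1.0512


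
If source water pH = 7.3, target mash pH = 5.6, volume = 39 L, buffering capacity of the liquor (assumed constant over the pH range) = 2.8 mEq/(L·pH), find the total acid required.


acid = buffering capacity · (pH_source − pH_target) · V
acid = 2.8 · (7.3 − 5.6) · 39

185.6400 mEq


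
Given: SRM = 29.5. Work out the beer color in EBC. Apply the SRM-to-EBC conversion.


EBC = SRM · 1.97
EBC = 29.5 · 1.97

58.1150 EBC


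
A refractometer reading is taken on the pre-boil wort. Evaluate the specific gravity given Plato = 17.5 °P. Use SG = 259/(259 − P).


SG = 259/(259 − 17.5)

1.0725


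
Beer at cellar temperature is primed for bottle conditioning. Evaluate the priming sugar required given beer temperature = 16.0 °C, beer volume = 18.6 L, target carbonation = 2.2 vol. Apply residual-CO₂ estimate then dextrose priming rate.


residual = 14.695·(0.01821 + 0.09011·e^(−0.04·T));  sugar = (target − residual)·4.0·V
residual = 14.695·(0.01821 + 0.09011·e^(−0.04·16.0)) = 0.9658
sugar = (2.2 − 0.9658)·4.0·18.6

91.8231 g


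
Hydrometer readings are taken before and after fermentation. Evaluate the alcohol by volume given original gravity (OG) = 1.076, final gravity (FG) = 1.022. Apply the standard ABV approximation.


ABV = (OG − FG) · 131.25
ABV = (1.076 − 1.022) · 131.25

7.0875 % ABV


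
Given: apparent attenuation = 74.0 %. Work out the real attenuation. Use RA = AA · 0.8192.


RA = 74.0 · 0.8192

60.6208 %


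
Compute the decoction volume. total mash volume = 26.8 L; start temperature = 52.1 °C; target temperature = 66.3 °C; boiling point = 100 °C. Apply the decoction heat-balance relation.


V_dec = V_total·(T_target − T_start)/(T_boil − T_start)
V_dec = 26.8·(66.3 − 52.1)/(100 − 52.1)

7.9449 L


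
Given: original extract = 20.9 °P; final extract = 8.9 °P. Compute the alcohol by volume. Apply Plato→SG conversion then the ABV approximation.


SG = 259/(259 − P);  ABV = (OG − FG)·131.25
OG = 259/(259 − 20.9) = 1.0878
FG = 259/(259 − 8.9) = 1.0356
ABV = (1.0878 − 1.0356)·131.25

6.8503 % ABV


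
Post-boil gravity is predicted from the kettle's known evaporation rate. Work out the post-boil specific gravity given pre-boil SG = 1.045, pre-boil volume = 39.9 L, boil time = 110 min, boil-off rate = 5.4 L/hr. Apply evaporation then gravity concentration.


V_post = V_pre − rate·(t/60);  SG_post = 1 + (SG_pre−1)·V_pre/V_post
V_post = 39.9 − 5.4·(110/60) = 30.0000
SG_post = 1 + (1.045 − 1)·39.9/30.0000

1.0598


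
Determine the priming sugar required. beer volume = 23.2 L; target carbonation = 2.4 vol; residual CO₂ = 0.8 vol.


sugar = (target − residual)·4.0·V
sugar = (2.4 − 0.8)·4.0·23.2

148.4800 g


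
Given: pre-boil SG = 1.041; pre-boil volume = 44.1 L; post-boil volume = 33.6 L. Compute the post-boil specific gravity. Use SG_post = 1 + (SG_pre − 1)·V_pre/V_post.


pts_pre = (1.041 − 1)·1000 = 41.0000
pts_post = 41.0000·44.1/33.6 = 53.8125
SG_post = 1 + 53.8125/1000

1.0538


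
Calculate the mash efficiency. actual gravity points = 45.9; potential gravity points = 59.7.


efficiency = actual / potential × 100
efficiency = 45.9 / 59.7 × 100

76.8844 %


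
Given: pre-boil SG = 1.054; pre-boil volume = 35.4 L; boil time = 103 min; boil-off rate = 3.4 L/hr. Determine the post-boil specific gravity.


V_post = V_pre − rate·(t/60);  SG_post = 1 + (SG_pre−1)·V_pre/V_post
V_post = 35.4 − 3.4·(103/60) = 29.5633
SG_post = 1 + (1.054 − 1)·35.4/29.5633

1.0647


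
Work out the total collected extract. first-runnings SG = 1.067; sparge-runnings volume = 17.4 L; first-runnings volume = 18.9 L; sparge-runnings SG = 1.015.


total = Σ (SG_i − 1)·1000·V_i
first = (1.067 − 1)·1000·18.9 = 1266.3000
sparge = (1.015 − 1)·1000·17.4 = 261.0000
total = 1266.3000 + 261.0000

1527.3000 gravity·L


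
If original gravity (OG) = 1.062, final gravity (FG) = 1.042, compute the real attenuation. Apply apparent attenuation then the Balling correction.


AA = (OG−FG)/(OG−1)·100;  RA = AA·0.8192
AA = (1.062 − 1.042)/(1.062 − 1)·100 = 32.2581
RA = 32.2581·0.8192

26.4258 %


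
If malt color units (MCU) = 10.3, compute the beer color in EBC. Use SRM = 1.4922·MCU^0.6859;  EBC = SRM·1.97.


SRM = 1.4922·10.3^0.6859 = 7.3881
EBC = 7.3881·1.97

14.5545 EBC


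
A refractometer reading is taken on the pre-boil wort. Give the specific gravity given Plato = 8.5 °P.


SG = 259/(259 − P)
SG = 259/(259 − 8.5)

1.0339


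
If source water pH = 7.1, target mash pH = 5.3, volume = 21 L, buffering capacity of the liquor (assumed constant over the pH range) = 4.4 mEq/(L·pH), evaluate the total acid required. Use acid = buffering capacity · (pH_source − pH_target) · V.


acid = 4.4 · (7.1 − 5.3) · 21

166.3200 mEq


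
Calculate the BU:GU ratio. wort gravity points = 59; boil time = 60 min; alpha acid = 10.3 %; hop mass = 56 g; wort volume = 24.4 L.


U = 1.65·0.000125^(GP/1000)·(1−e^(−0.04t))/4.15;  IBU = (α/100)·m·U·1000/V;  BU:GU = IBU/GP
U = 1.65·0.000125^(59/1000)·(1−e^(−0.04·60))/4.15 = 0.2127
IBU = (10.3/100)·56·0.2127·1000/24.4 = 50.2907
BU:GU = 50.2907/59

0.8524


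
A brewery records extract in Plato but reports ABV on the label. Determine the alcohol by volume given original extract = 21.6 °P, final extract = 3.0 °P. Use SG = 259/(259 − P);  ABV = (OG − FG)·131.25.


OG = 259/(259 − 21.6) = 1.0910
FG = 259/(259 − 3.0) = 1.0117
ABV = (1.0910 − 1.0117)·131.25

10.4038 % ABV


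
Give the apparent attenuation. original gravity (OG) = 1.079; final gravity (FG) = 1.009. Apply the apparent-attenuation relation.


AA = (OG − FG)/(OG − 1) · 100
AA = (1.079 − 1.009)/(1.079 − 1) · 100

88.6076 %


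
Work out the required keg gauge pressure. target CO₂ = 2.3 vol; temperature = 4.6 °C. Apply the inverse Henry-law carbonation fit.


psi = vols/(0.01821 + 0.09011·e^(−0.04·T)) − 14.695
psi = 2.3/(0.01821 + 0.09011·e^(−0.04·4.6)) − 14.695

9.9895 psi


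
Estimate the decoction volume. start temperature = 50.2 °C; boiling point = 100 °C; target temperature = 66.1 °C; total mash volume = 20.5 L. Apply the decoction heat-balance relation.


V_dec = V_total·(T_target − T_start)/(T_boil − T_start)
V_dec = 20.5·(66.1 − 50.2)/(100 − 50.2)

6.5452 L


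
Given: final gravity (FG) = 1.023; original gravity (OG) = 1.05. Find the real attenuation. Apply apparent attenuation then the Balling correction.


AA = (OG−FG)/(OG−1)·100;  RA = AA·0.8192
AA = (1.05 − 1.023)/(1.05 − 1)·100 = 54.0000
RA = 54.0000·0.8192

44.2368 %


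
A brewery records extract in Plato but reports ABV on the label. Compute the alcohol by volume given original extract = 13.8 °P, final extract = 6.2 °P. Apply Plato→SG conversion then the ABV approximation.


SG = 259/(259 − P);  ABV = (OG − FG)·131.25
OG = 259/(259 − 13.8) = 1.0563
FG = 259/(259 − 6.2) = 1.0245
ABV = (1.0563 − 1.0245)·131.25

4.1679 % ABV


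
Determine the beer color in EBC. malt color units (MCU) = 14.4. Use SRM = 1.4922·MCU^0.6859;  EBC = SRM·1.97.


SRM = 1.4922·14.4^0.6859 = 9.2971
EBC = 9.2971·1.97

18.3153 EBC


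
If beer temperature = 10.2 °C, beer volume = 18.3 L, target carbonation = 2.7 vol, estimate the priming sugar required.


residual = 14.695·(0.01821 + 0.09011·e^(−0.04·T));  sugar = (target − residual)·4.0·V
residual = 14.695·(0.01821 + 0.09011·e^(−0.04·10.2)) = 1.1481
sugar = (2.7 − 1.1481)·4.0·18.3

113.5962 g


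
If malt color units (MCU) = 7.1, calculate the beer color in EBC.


SRM = 1.4922·MCU^0.6859;  EBC = SRM·1.97
SRM = 1.4922·7.1^0.6859 = 5.7241
EBC = 5.7241·1.97

11.2764 EBC


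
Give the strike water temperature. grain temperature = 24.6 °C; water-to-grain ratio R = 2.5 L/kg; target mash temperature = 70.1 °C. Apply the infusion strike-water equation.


T_strike = (0.41/R)·(T_mash − T_grain) + T_mash
T_strike = (0.41/2.5)·(70.1 − 24.6) + 70.1

77.5620 °C


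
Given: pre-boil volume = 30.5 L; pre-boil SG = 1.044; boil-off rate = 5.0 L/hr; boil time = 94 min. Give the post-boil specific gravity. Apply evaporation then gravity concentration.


V_post = V_pre − rate·(t/60);  SG_post = 1 + (SG_pre−1)·V_pre/V_post
V_post = 30.5 − 5.0·(94/60) = 22.6667
SG_post = 1 + (1.044 − 1)·30.5/22.6667

1.0592


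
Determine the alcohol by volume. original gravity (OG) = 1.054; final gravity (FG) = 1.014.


ABV = (OG − FG) · 131.25
ABV = (1.054 − 1.014) · 131.25

5.2500 % ABV


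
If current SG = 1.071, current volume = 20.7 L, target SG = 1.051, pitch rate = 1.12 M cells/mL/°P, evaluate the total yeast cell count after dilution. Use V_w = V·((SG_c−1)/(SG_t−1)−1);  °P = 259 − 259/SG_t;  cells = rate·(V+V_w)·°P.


V_w = 20.7·((1.071−1)/(1.051−1)−1) = 8.1176
V_final = 20.7 + 8.1176 = 28.8176
°P = 259 − 259/1.051 = 12.5680
cells = 1.12·28.8176·12.5680

405.6428 billion cells


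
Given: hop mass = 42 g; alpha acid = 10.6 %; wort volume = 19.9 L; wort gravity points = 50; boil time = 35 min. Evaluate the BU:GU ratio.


U = 1.65·0.000125^(GP/1000)·(1−e^(−0.04t))/4.15;  IBU = (α/100)·m·U·1000/V;  BU:GU = IBU/GP
U = 1.65·0.000125^(50/1000)·(1−e^(−0.04·35))/4.15 = 0.1911
IBU = (10.6/100)·42·0.1911·1000/19.9 = 42.7574
BU:GU = 42.7574/50

0.8551


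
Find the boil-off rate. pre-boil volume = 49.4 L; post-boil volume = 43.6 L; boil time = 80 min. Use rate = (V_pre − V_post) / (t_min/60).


rate = (49.4 − 43.6) / (80/60)

4.3500 L/hr


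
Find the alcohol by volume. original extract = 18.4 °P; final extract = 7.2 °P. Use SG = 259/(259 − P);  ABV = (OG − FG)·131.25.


OG = 259/(259 − 18.4) = 1.0765
FG = 259/(259 − 7.2) = 1.0286
ABV = (1.0765 − 1.0286)·131.25

6.2844 % ABV


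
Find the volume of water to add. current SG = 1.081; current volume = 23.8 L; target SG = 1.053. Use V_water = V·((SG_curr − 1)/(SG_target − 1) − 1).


V_water = 23.8·((1.081 − 1)/(1.053 − 1) − 1)

12.5736 L


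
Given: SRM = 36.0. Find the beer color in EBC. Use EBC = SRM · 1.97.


EBC = 36.0 · 1.97

70.9200 EBC


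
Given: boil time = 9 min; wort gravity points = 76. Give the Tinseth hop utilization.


U = 1.65·0.000125^(GP/1000) · (1 − e^(−0.04·t))/4.15
bigness = 1.65·0.000125^(76/1000) = 0.8334
boil_factor = (1 − e^(−0.04·9))/4.15 = 0.0728
U = 0.8334 · 0.0728

0.0607


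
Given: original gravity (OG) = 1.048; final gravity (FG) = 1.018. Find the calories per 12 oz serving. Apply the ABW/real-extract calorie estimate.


ABW = (OG−FG)·131.25·0.79/FG;  °P = 259 − 259/SG (for OG→OE and FG→AE);  RE = 0.1808·OE + 0.8192·AE;  Cal = (6.9·ABW + 4·(RE−0.1))·FG·3.55
ABW = (1.048 − 1.018)·131.25·0.79/1.018 = 3.0556
OE = 259 − 259/1.048 = 11.8626 °P
AE = 259 − 259/1.018 = 4.5796 °P
RE = 0.1808·11.8626 + 0.8192·4.5796 = 5.8963 °P
Cal = (6.9·3.0556 + 4·(5.8963−0.1))·1.018·3.55

159.9843 kcal


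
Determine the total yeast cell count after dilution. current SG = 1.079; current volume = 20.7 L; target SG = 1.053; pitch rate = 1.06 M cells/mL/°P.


V_w = V·((SG_c−1)/(SG_t−1)−1);  °P = 259 − 259/SG_t;  cells = rate·(V+V_w)·°P
V_w = 20.7·((1.079−1)/(1.053−1)−1) = 10.1547
V_final = 20.7 + 10.1547 = 30.8547
°P = 259 − 259/1.053 = 13.0361
cells = 1.06·30.8547·13.0361

426.3583 billion cells


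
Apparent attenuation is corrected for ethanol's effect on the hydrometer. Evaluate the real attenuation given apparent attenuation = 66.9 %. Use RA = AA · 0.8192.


RA = 66.9 · 0.8192

54.8045 %


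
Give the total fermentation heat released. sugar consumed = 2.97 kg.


Q = m_sugar · 590 kJ/kg
Q = 2.97 · 590

1752.3000 kJ


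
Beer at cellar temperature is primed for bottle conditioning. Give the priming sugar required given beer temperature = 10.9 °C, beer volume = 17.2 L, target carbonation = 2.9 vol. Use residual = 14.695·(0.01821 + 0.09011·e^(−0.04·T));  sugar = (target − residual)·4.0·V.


residual = 14.695·(0.01821 + 0.09011·e^(−0.04·10.9)) = 1.1238
sugar = (2.9 − 1.1238)·4.0·17.2

122.2008 g


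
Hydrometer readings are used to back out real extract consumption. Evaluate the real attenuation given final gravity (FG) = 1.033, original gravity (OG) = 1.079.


AA = (OG−FG)/(OG−1)·100;  RA = AA·0.8192
AA = (1.079 − 1.033)/(1.079 − 1)·100 = 58.2278
RA = 58.2278·0.8192

47.7003 %


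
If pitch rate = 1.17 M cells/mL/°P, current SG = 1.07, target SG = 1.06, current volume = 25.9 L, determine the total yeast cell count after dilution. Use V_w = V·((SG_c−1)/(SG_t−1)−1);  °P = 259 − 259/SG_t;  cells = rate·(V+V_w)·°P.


V_w = 25.9·((1.07−1)/(1.06−1)−1) = 4.3167
V_final = 25.9 + 4.3167 = 30.2167
°P = 259 − 259/1.06 = 14.6604
cells = 1.17·30.2167·14.6604

518.2957 billion cells


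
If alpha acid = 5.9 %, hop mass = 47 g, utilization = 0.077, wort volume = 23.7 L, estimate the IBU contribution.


IBU = (α/100)·mass·U·1000 / V
IBU = (5.9/100)·47·0.077·1000 / 23.7

9.0093 IBU


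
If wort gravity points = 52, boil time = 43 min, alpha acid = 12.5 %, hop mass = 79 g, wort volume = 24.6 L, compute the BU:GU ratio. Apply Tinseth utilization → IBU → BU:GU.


U = 1.65·0.000125^(GP/1000)·(1−e^(−0.04t))/4.15;  IBU = (α/100)·m·U·1000/V;  BU:GU = IBU/GP
U = 1.65·0.000125^(52/1000)·(1−e^(−0.04·43))/4.15 = 0.2045
IBU = (12.5/100)·79·0.2045·1000/24.6 = 82.1080
BU:GU = 82.1080/52

1.5790


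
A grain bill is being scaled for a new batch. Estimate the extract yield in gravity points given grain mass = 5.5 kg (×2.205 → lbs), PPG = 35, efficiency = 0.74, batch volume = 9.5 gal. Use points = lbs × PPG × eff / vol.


lbs = 5.5 × 2.205 = 12.1275
points = 12.1275 × 35 × 0.74 / 9.5

33.0634 points


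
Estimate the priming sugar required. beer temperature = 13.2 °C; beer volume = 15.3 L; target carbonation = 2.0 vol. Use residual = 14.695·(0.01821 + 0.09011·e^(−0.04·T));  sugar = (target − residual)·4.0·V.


residual = 14.695·(0.01821 + 0.09011·e^(−0.04·13.2)) = 1.0486
sugar = (2.0 − 1.0486)·4.0·15.3

58.2277 g


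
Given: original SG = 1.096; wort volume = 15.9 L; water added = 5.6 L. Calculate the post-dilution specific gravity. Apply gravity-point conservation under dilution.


SG_new = 1 + (SG_old − 1)·V_old/(V_old + V_water)
pts = (1.096 − 1)·1000·15.9/(15.9 + 5.6) = 70.9953
SG_new = 1 + 70.9953/1000

1.0710


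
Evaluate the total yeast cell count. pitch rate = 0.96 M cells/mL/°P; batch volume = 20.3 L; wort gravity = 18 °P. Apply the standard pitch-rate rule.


cells (billions) = rate · V_L · °P
cells = 0.96 · 20.3 · 18

350.7840 billion cells


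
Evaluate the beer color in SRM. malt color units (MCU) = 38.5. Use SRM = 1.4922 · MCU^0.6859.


SRM = 1.4922 · 38.5^0.6859

18.2513 SRM


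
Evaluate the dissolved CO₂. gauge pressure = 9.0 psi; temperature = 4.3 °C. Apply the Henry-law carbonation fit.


vols = (P + 14.695)·(0.01821 + 0.09011·e^(−0.04·T))
vols = (9.0 + 14.695)·(0.01821 + 0.09011·e^(−0.04·4.3))

2.2292 volumes


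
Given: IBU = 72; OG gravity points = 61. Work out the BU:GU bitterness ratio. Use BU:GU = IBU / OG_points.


BU:GU = 72 / 61

1.1803


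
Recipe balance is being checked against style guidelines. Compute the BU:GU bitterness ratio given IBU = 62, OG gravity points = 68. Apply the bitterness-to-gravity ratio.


BU:GU = IBU / OG_points
BU:GU = 62 / 68

0.9118


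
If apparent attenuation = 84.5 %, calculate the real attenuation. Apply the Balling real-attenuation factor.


RA = AA · 0.8192
RA = 84.5 · 0.8192

69.2224 %


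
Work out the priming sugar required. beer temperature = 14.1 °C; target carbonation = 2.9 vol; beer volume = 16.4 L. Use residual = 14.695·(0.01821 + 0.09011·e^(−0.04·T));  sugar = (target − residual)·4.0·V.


residual = 14.695·(0.01821 + 0.09011·e^(−0.04·14.1)) = 1.0210
sugar = (2.9 − 1.0210)·4.0·16.4

123.2655 g


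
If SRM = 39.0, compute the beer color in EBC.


EBC = SRM · 1.97
EBC = 39.0 · 1.97

76.8300 EBC


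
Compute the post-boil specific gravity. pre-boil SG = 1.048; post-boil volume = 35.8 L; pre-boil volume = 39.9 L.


SG_post = 1 + (SG_pre − 1)·V_pre/V_post
pts_pre = (1.048 − 1)·1000 = 48.0000
pts_post = 48.0000·39.9/35.8 = 53.4972
SG_post = 1 + 53.4972/1000

1.0535


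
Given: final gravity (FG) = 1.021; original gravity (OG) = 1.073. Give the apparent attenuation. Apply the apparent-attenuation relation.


AA = (OG − FG)/(OG − 1) · 100
AA = (1.073 − 1.021)/(1.073 − 1) · 100

71.2329 %


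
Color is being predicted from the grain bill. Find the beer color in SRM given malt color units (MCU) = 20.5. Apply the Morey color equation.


SRM = 1.4922 · MCU^0.6859
SRM = 1.4922 · 20.5^0.6859

11.8457 SRM


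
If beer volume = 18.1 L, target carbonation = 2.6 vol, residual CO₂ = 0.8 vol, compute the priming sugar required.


sugar = (target − residual)·4.0·V
sugar = (2.6 − 0.8)·4.0·18.1

130.3200 g


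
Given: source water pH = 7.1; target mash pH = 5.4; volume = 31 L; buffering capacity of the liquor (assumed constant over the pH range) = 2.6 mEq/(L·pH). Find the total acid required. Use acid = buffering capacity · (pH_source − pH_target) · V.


acid = 2.6 · (7.1 − 5.4) · 31

137.0200 mEq


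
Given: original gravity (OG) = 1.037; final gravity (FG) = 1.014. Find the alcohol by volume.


ABV = (OG − FG) · 131.25
ABV = (1.037 − 1.014) · 131.25

3.0187 % ABV


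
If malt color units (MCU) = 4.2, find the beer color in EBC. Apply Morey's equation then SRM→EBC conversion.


SRM = 1.4922·MCU^0.6859;  EBC = SRM·1.97
SRM = 1.4922·4.2^0.6859 = 3.9931
EBC = 3.9931·1.97

7.8665 EBC


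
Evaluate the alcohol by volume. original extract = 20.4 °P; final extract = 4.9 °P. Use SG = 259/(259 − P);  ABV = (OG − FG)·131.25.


OG = 259/(259 − 20.4) = 1.0855
FG = 259/(259 − 4.9) = 1.0193
ABV = (1.0855 − 1.0193)·131.25

8.6907 % ABV


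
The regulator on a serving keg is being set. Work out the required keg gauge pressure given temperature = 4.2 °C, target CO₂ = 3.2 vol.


psi = vols/(0.01821 + 0.09011·e^(−0.04·T)) − 14.695
psi = 3.2/(0.01821 + 0.09011·e^(−0.04·4.2)) − 14.695

19.2088 psi


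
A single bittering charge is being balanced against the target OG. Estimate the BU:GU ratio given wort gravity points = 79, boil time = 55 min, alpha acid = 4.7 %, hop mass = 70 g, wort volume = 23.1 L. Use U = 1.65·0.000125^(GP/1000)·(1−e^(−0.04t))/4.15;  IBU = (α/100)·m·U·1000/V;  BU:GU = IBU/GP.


U = 1.65·0.000125^(79/1000)·(1−e^(−0.04·55))/4.15 = 0.1738
IBU = (4.7/100)·70·0.1738·1000/23.1 = 24.7556
BU:GU = 24.7556/79

0.3134


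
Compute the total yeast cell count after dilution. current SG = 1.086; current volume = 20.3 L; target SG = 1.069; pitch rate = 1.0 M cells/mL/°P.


V_w = V·((SG_c−1)/(SG_t−1)−1);  °P = 259 − 259/SG_t;  cells = rate·(V+V_w)·°P
V_w = 20.3·((1.086−1)/(1.069−1)−1) = 5.0014
V_final = 20.3 + 5.0014 = 25.3014
°P = 259 − 259/1.069 = 16.7175
cells = 1.0·25.3014·16.7175

422.9768 billion cells


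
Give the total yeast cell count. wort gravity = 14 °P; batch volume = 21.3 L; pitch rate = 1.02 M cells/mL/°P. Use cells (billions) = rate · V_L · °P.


cells = 1.02 · 21.3 · 14

304.1640 billion cells


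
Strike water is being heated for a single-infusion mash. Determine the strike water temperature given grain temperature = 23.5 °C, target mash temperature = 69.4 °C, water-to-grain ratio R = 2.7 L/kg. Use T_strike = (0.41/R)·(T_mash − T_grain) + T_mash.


T_strike = (0.41/2.7)·(69.4 − 23.5) + 69.4

76.3700 °C


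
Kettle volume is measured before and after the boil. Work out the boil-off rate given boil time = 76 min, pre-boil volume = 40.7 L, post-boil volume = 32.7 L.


rate = (V_pre − V_post) / (t_min/60)
rate = (40.7 − 32.7) / (76/60)

6.3158 L/hr


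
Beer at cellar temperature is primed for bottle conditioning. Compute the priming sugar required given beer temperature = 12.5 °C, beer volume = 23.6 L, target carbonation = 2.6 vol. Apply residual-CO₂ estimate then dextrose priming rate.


residual = 14.695·(0.01821 + 0.09011·e^(−0.04·T));  sugar = (target − residual)·4.0·V
residual = 14.695·(0.01821 + 0.09011·e^(−0.04·12.5)) = 1.0707
sugar = (2.6 − 1.0707)·4.0·23.6

144.3618 g


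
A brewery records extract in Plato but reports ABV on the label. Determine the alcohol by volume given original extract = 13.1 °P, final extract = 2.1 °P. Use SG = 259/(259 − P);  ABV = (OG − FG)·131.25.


OG = 259/(259 − 13.1) = 1.0533
FG = 259/(259 − 2.1) = 1.0082
ABV = (1.0533 − 1.0082)·131.25

5.9193 % ABV


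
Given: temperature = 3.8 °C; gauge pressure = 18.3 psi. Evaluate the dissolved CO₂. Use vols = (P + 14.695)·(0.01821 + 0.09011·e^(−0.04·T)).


vols = (18.3 + 14.695)·(0.01821 + 0.09011·e^(−0.04·3.8))

3.1548 volumes


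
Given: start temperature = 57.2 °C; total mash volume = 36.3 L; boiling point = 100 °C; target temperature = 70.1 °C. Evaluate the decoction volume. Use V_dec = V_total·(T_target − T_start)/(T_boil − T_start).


V_dec = 36.3·(70.1 − 57.2)/(100 − 57.2)

10.9409 L


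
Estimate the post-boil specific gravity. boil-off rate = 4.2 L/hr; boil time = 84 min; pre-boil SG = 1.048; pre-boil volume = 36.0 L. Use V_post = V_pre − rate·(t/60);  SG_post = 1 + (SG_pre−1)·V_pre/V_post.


V_post = 36.0 − 4.2·(84/60) = 30.1200
SG_post = 1 + (1.048 − 1)·36.0/30.1200

1.0574


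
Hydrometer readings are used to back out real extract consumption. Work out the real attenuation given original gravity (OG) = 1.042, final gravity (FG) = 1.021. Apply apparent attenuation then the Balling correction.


AA = (OG−FG)/(OG−1)·100;  RA = AA·0.8192
AA = (1.042 − 1.021)/(1.042 − 1)·100 = 50.0000
RA = 50.0000·0.8192

40.9600 %


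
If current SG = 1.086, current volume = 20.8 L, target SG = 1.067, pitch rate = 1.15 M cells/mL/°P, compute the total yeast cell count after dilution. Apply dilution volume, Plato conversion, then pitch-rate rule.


V_w = V·((SG_c−1)/(SG_t−1)−1);  °P = 259 − 259/SG_t;  cells = rate·(V+V_w)·°P
V_w = 20.8·((1.086−1)/(1.067−1)−1) = 5.8985
V_final = 20.8 + 5.8985 = 26.6985
°P = 259 − 259/1.067 = 16.2634
cells = 1.15·26.6985·16.2634

499.3384 billion cells


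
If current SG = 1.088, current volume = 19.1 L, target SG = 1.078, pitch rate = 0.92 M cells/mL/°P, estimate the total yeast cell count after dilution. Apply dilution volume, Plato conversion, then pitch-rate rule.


V_w = V·((SG_c−1)/(SG_t−1)−1);  °P = 259 − 259/SG_t;  cells = rate·(V+V_w)·°P
V_w = 19.1·((1.088−1)/(1.078−1)−1) = 2.4487
V_final = 19.1 + 2.4487 = 21.5487
°P = 259 − 259/1.078 = 18.7403
cells = 0.92·21.5487·18.7403

371.5223 billion cells


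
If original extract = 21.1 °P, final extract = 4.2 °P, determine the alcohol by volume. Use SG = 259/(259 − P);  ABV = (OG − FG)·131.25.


OG = 259/(259 − 21.1) = 1.0887
FG = 259/(259 − 4.2) = 1.0165
ABV = (1.0887 − 1.0165)·131.25

9.4775 % ABV


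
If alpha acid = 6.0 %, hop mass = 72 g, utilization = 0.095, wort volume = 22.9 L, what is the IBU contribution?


IBU = (α/100)·mass·U·1000 / V
IBU = (6.0/100)·72·0.095·1000 / 22.9

17.9214 IBU


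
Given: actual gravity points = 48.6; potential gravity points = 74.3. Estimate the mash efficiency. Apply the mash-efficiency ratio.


efficiency = actual / potential × 100
efficiency = 48.6 / 74.3 × 100

65.4105 %


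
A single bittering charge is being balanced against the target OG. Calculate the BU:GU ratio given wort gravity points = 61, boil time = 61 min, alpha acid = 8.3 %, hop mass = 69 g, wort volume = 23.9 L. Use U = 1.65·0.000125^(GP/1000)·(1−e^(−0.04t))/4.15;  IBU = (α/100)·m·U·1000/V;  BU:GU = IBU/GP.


U = 1.65·0.000125^(61/1000)·(1−e^(−0.04·61))/4.15 = 0.2098
IBU = (8.3/100)·69·0.2098·1000/23.9 = 50.2656
BU:GU = 50.2656/61

0.8240


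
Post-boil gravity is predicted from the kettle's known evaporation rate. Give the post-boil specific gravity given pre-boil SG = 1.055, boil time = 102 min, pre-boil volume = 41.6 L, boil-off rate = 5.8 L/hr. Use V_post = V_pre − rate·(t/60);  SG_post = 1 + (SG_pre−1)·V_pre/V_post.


V_post = 41.6 − 5.8·(102/60) = 31.7400
SG_post = 1 + (1.055 − 1)·41.6/31.7400

1.0721


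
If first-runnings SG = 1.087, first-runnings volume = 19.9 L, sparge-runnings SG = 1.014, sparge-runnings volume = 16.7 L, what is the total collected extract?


total = Σ (SG_i − 1)·1000·V_i
first = (1.087 − 1)·1000·19.9 = 1731.3000
sparge = (1.014 − 1)·1000·16.7 = 233.8000
total = 1731.3000 + 233.8000

1965.1000 gravity·L


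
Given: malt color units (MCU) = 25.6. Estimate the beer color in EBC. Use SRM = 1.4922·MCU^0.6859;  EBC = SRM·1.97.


SRM = 1.4922·25.6^0.6859 = 13.7955
EBC = 13.7955·1.97

27.1772 EBC


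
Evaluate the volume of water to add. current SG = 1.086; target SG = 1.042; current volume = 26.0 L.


V_water = V·((SG_curr − 1)/(SG_target − 1) − 1)
V_water = 26.0·((1.086 − 1)/(1.042 − 1) − 1)

27.2381 L


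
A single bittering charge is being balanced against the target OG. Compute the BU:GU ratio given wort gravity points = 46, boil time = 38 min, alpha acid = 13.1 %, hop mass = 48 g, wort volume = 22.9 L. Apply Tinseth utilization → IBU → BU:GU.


U = 1.65·0.000125^(GP/1000)·(1−e^(−0.04t))/4.15;  IBU = (α/100)·m·U·1000/V;  BU:GU = IBU/GP
U = 1.65·0.000125^(46/1000)·(1−e^(−0.04·38))/4.15 = 0.2054
IBU = (13.1/100)·48·0.2054·1000/22.9 = 56.4134
BU:GU = 56.4134/46

1.2264


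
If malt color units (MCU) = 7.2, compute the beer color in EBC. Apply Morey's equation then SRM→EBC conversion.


SRM = 1.4922·MCU^0.6859;  EBC = SRM·1.97
SRM = 1.4922·7.2^0.6859 = 5.7792
EBC = 5.7792·1.97

11.3851 EBC


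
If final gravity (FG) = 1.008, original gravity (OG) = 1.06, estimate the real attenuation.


AA = (OG−FG)/(OG−1)·100;  RA = AA·0.8192
AA = (1.06 − 1.008)/(1.06 − 1)·100 = 86.6667
RA = 86.6667·0.8192

70.9973 %
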